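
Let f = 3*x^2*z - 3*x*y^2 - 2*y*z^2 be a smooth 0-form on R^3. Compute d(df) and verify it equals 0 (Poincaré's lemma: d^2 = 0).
d(df) = 0

Step 1: df = sum_i (∂f/∂x_i) dx_i = (6*x*z - 3*y^2) dx + (-6*x*y - 2*z^2) dy + (3*x^2 - 4*y*z) dz.
Step 2: Apply d again. Using the 1-form formula, the coefficient of dx ∧ dy in d(df) is ∂^2 f/∂x ∂y - ∂^2 f/∂y ∂x = (-6*y) - (-6*y) = 0 (equality of mixed partials for smooth f).
Similarly for dx ∧ dz and dy ∧ dz — all coefficients vanish. So d(df) = 0.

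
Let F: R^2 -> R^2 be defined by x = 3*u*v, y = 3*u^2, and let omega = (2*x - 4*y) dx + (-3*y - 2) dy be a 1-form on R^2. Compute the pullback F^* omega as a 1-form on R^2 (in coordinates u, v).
F^* omega = (6*u*(-9*u^2 - 6*u*v + 3*v^2 - 2)) du + (18*u^2*(-2*u + v)) dv

Using F^*(f dg) = (f ∘ F) d(g ∘ F), substitute each coordinate x_i by F_i(u, v) in f_i, and replace dx_i by d F_i = (∂F_i/∂u) du + (∂F_i/∂v) dv.
  For the x component: f_1(F) = 6*u*(-2*u + v); d F_1 = (3*v) du + (3*u) dv
  For the y component: f_2(F) = -9*u^2 - 2; d F_2 = (6*u) du + (0) dv
Combining and collecting du, dv coefficients:
  coeff of du: 6*u*(-9*u^2 - 6*u*v + 3*v^2 - 2)
  coeff of dv: 18*u^2*(-2*u + v)
F^* omega = (6*u*(-9*u^2 - 6*u*v + 3*v^2 - 2)) du + (18*u^2*(-2*u + v)) dv.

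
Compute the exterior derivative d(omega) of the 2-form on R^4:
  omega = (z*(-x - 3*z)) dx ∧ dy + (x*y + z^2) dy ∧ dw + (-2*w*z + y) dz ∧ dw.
d(omega) = (-x - 6*z) dx ∧ dy ∧ dz + (y) dx ∧ dy ∧ dw + (1 - 2*z) dy ∧ dz ∧ dw

For a 2-form omega = sum_{i<j} g_{ij} dx_i ∧ dx_j, the exterior derivative is
  d(omega) = sum_{i<j} d(g_{ij}) ∧ dx_i ∧ dx_j = sum_{i<j, k} (∂g_{ij}/∂x_k) dx_k ∧ dx_i ∧ dx_j.
Expand each term, using dx_k ∧ dx_i ∧ dx_j = sgn(permutation) dx_{(a)} ∧ dx_{(b)} ∧ dx_{(c)} with (a < b < c) sorted:
  d(z*(-x - 3*z)) includes (∂/∂z)(z*(-x - 3*z)) dz = (-x - 6*z) dz, which multiplied by dx ∧ dy gives (-x - 6*z) dx ∧ dy ∧ dz
  d(x*y + z^2) includes (∂/∂x)(x*y + z^2) dx = (y) dx, which multiplied by dy ∧ dw gives (y) dx ∧ dy ∧ dw
  d(x*y + z^2) includes (∂/∂z)(x*y + z^2) dz = (2*z) dz, which multiplied by dy ∧ dw gives (-2*z) dy ∧ dz ∧ dw
  d(-2*w*z + y) includes (∂/∂y)(-2*w*z + y) dy = (1) dy, which multiplied by dz ∧ dw gives (1) dy ∧ dz ∧ dw
Collecting like 3-forms: d(omega) = (-x - 6*z) dx ∧ dy ∧ dz + (y) dx ∧ dy ∧ dw + (1 - 2*z) dy ∧ dz ∧ dw.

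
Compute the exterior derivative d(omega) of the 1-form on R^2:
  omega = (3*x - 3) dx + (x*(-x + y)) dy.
d(omega) = (-2*x + y) dx ∧ dy

For a 1-form omega = sum_i f_i dx_i, the exterior derivative is
  d(omega) = sum_{i < j} (∂f_j/∂x_i - ∂f_i/∂x_j) dx_i ∧ dx_j.
  coefficient of dx ∧ dy: ∂f_2/∂x - ∂f_1/∂y = ∂(x*(-x + y))/∂x - ∂(3*x - 3)/∂y = -2*x + y
Assembling: d(omega) = (-2*x + y) dx ∧ dy.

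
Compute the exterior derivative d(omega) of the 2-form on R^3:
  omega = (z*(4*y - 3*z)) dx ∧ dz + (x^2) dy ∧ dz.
d(omega) = (2*x - 4*z) dx ∧ dy ∧ dz

For a 2-form omega = sum_{i<j} g_{ij} dx_i ∧ dx_j, the exterior derivative is
  d(omega) = sum_{i<j} d(g_{ij}) ∧ dx_i ∧ dx_j = sum_{i<j, k} (∂g_{ij}/∂x_k) dx_k ∧ dx_i ∧ dx_j.
Expand each term, using dx_k ∧ dx_i ∧ dx_j = sgn(permutation) dx_{(a)} ∧ dx_{(b)} ∧ dx_{(c)} with (a < b < c) sorted:
  d(z*(4*y - 3*z)) includes (∂/∂y)(z*(4*y - 3*z)) dy = (4*z) dy, which multiplied by dx ∧ dz gives (-4*z) dx ∧ dy ∧ dz
  d(x^2) includes (∂/∂x)(x^2) dx = (2*x) dx, which multiplied by dy ∧ dz gives (2*x) dx ∧ dy ∧ dz
Collecting like 3-forms: d(omega) = (2*x - 4*z) dx ∧ dy ∧ dz.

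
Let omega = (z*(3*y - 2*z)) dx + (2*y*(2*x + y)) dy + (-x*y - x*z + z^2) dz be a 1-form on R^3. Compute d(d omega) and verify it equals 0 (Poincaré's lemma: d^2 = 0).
d(d omega) = 0

Step 1: d omega = sum_{i<j} (∂f_j/∂x_i - ∂f_i/∂x_j) dx_i ∧ dx_j:
  coeff of dx ∧ dy: 4*y - 3*z
  coeff of dx ∧ dz: -4*y + 3*z
  coeff of dy ∧ dz: -x
Step 2: Apply d again to each 2-form coefficient. The only possible 3-form in R^3 is dx ∧ dy ∧ dz, with coefficient
  ∂(coeff of dy∧dz)/∂x - ∂(coeff of dx∧dz)/∂y + ∂(coeff of dx∧dy)/∂z
  = ∂/∂x (-x) - ∂/∂y (-4*y + 3*z) + ∂/∂z (4*y - 3*z).
Each of these terms simplifies to sums of mixed partials that cancel in pairs. The result is 0 (by equality of mixed partials for smooth functions — Schwarz / Clairaut).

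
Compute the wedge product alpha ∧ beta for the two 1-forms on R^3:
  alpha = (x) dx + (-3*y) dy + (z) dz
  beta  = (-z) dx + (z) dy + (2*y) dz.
alpha ∧ beta = (z*(x - 3*y)) dx ∧ dy + (2*x*y + z^2) dx ∧ dz + (-6*y^2 - z^2) dy ∧ dz

Distribute the wedge, using dx_i ∧ dx_j = -dx_j ∧ dx_i and dx_i ∧ dx_i = 0. For each pair (i, j) with i < j, the coefficient of dx_i ∧ dx_j in alpha ∧ beta is (alpha_i * beta_j - alpha_j * beta_i). Collecting: alpha ∧ beta = (z*(x - 3*y)) dx ∧ dy + (2*x*y + z^2) dx ∧ dz + (-6*y^2 - z^2) dy ∧ dz.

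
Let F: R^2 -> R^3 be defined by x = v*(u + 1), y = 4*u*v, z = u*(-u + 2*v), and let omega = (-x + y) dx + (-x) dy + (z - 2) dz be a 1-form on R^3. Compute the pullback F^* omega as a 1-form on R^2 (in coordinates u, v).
F^* omega = (2*u^3 - 6*u^2*v + 3*u*v^2 + 4*u - 5*v^2 - 4*v) du + (-2*u^3 + 3*u^2*v - 2*u*v - 4*u - v) dv

Using F^*(f dg) = (f ∘ F) d(g ∘ F), substitute each coordinate x_i by F_i(u, v) in f_i, and replace dx_i by d F_i = (∂F_i/∂u) du + (∂F_i/∂v) dv.
  For the x component: f_1(F) = v*(3*u - 1); d F_1 = (v) du + (u + 1) dv
  For the y component: f_2(F) = v*(-u - 1); d F_2 = (4*v) du + (4*u) dv
  For the z component: f_3(F) = -u^2 + 2*u*v - 2; d F_3 = (-2*u + 2*v) du + (2*u) dv
Combining and collecting du, dv coefficients:
  coeff of du: 2*u^3 - 6*u^2*v + 3*u*v^2 + 4*u - 5*v^2 - 4*v
  coeff of dv: -2*u^3 + 3*u^2*v - 2*u*v - 4*u - v
F^* omega = (2*u^3 - 6*u^2*v + 3*u*v^2 + 4*u - 5*v^2 - 4*v) du + (-2*u^3 + 3*u^2*v - 2*u*v - 4*u - v) dv.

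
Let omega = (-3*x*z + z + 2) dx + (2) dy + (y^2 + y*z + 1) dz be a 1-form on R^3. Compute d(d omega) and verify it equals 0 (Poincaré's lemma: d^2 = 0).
d(d omega) = 0

Step 1: d omega = sum_{i<j} (∂f_j/∂x_i - ∂f_i/∂x_j) dx_i ∧ dx_j:
  coeff of dx ∧ dy: 0
  coeff of dx ∧ dz: 3*x - 1
  coeff of dy ∧ dz: 2*y + z
Step 2: Apply d again to each 2-form coefficient. The only possible 3-form in R^3 is dx ∧ dy ∧ dz, with coefficient
  ∂(coeff of dy∧dz)/∂x - ∂(coeff of dx∧dz)/∂y + ∂(coeff of dx∧dy)/∂z
  = ∂/∂x (2*y + z) - ∂/∂y (3*x - 1) + ∂/∂z (0).
Each of these terms simplifies to sums of mixed partials that cancel in pairs. The result is 0 (by equality of mixed partials for smooth functions — Schwarz / Clairaut).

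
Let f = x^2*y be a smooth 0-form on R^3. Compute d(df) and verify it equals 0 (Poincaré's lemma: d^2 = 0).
d(df) = 0

Step 1: df = sum_i (∂f/∂x_i) dx_i = (2*x*y) dx + (x^2) dy + (0) dz.
Step 2: Apply d again. Using the 1-form formula, the coefficient of dx ∧ dy in d(df) is ∂^2 f/∂x ∂y - ∂^2 f/∂y ∂x = (2*x) - (2*x) = 0 (equality of mixed partials for smooth f).
Similarly for dx ∧ dz and dy ∧ dz — all coefficients vanish. So d(df) = 0.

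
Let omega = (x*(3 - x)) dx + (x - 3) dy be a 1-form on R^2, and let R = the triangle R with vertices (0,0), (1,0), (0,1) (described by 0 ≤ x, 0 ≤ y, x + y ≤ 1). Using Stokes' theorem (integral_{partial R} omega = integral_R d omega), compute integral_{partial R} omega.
integral_(partial R) omega = 1/2

Stokes: integral_partial_R omega = integral_R d omega with d omega = (∂Q/∂x - ∂P/∂y) dx ∧ dy.
  ∂Q/∂x = 1
  ∂P/∂y = 0
  integrand = ∂Q/∂x - ∂P/∂y = 1.
Integrating over R: integral_0^1 integral_0^{1-x} (1) dy dx = 1/2.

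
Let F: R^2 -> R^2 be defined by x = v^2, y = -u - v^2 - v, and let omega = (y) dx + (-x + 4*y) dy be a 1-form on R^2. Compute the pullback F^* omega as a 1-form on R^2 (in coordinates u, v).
F^* omega = (4*u + 5*v^2 + 4*v) du + (6*u*v + 4*u + 8*v^3 + 11*v^2 + 4*v) dv

Using F^*(f dg) = (f ∘ F) d(g ∘ F), substitute each coordinate x_i by F_i(u, v) in f_i, and replace dx_i by d F_i = (∂F_i/∂u) du + (∂F_i/∂v) dv.
  For the x component: f_1(F) = -u - v^2 - v; d F_1 = (0) du + (2*v) dv
  For the y component: f_2(F) = -4*u - 5*v^2 - 4*v; d F_2 = (-1) du + (-2*v - 1) dv
Combining and collecting du, dv coefficients:
  coeff of du: 4*u + 5*v^2 + 4*v
  coeff of dv: 6*u*v + 4*u + 8*v^3 + 11*v^2 + 4*v
F^* omega = (4*u + 5*v^2 + 4*v) du + (6*u*v + 4*u + 8*v^3 + 11*v^2 + 4*v) dv.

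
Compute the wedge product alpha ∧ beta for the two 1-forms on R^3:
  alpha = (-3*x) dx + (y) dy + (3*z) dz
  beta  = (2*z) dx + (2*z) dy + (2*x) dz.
alpha ∧ beta = (-2*z*(3*x + y)) dx ∧ dy + (-6*x^2 - 6*z^2) dx ∧ dz + (2*x*y - 6*z^2) dy ∧ dz

Distribute the wedge, using dx_i ∧ dx_j = -dx_j ∧ dx_i and dx_i ∧ dx_i = 0. For each pair (i, j) with i < j, the coefficient of dx_i ∧ dx_j in alpha ∧ beta is (alpha_i * beta_j - alpha_j * beta_i). Collecting: alpha ∧ beta = (-2*z*(3*x + y)) dx ∧ dy + (-6*x^2 - 6*z^2) dx ∧ dz + (2*x*y - 6*z^2) dy ∧ dz.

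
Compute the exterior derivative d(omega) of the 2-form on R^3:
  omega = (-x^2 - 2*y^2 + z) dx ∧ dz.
d(omega) = (4*y) dx ∧ dy ∧ dz

For a 2-form omega = sum_{i<j} g_{ij} dx_i ∧ dx_j, the exterior derivative is
  d(omega) = sum_{i<j} d(g_{ij}) ∧ dx_i ∧ dx_j = sum_{i<j, k} (∂g_{ij}/∂x_k) dx_k ∧ dx_i ∧ dx_j.
Expand each term, using dx_k ∧ dx_i ∧ dx_j = sgn(permutation) dx_{(a)} ∧ dx_{(b)} ∧ dx_{(c)} with (a < b < c) sorted:
  d(-x^2 - 2*y^2 + z) includes (∂/∂y)(-x^2 - 2*y^2 + z) dy = (-4*y) dy, which multiplied by dx ∧ dz gives (4*y) dx ∧ dy ∧ dz
Collecting like 3-forms: d(omega) = (4*y) dx ∧ dy ∧ dz.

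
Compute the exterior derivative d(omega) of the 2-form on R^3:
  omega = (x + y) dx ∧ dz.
d(omega) = (-1) dx ∧ dy ∧ dz

For a 2-form omega = sum_{i<j} g_{ij} dx_i ∧ dx_j, the exterior derivative is
  d(omega) = sum_{i<j} d(g_{ij}) ∧ dx_i ∧ dx_j = sum_{i<j, k} (∂g_{ij}/∂x_k) dx_k ∧ dx_i ∧ dx_j.
Expand each term, using dx_k ∧ dx_i ∧ dx_j = sgn(permutation) dx_{(a)} ∧ dx_{(b)} ∧ dx_{(c)} with (a < b < c) sorted:
  d(x + y) includes (∂/∂y)(x + y) dy = (1) dy, which multiplied by dx ∧ dz gives (-1) dx ∧ dy ∧ dz
Collecting like 3-forms: d(omega) = (-1) dx ∧ dy ∧ dz.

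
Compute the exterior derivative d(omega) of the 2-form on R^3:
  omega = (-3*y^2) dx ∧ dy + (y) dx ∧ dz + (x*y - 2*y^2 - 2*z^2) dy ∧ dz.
d(omega) = (y - 1) dx ∧ dy ∧ dz

For a 2-form omega = sum_{i<j} g_{ij} dx_i ∧ dx_j, the exterior derivative is
  d(omega) = sum_{i<j} d(g_{ij}) ∧ dx_i ∧ dx_j = sum_{i<j, k} (∂g_{ij}/∂x_k) dx_k ∧ dx_i ∧ dx_j.
Expand each term, using dx_k ∧ dx_i ∧ dx_j = sgn(permutation) dx_{(a)} ∧ dx_{(b)} ∧ dx_{(c)} with (a < b < c) sorted:
  d(y) includes (∂/∂y)(y) dy = (1) dy, which multiplied by dx ∧ dz gives (-1) dx ∧ dy ∧ dz
  d(x*y - 2*y^2 - 2*z^2) includes (∂/∂x)(x*y - 2*y^2 - 2*z^2) dx = (y) dx, which multiplied by dy ∧ dz gives (y) dx ∧ dy ∧ dz
Collecting like 3-forms: d(omega) = (y - 1) dx ∧ dy ∧ dz.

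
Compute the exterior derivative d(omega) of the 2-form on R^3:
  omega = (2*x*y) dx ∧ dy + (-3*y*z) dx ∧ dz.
d(omega) = (3*z) dx ∧ dy ∧ dz

For a 2-form omega = sum_{i<j} g_{ij} dx_i ∧ dx_j, the exterior derivative is
  d(omega) = sum_{i<j} d(g_{ij}) ∧ dx_i ∧ dx_j = sum_{i<j, k} (∂g_{ij}/∂x_k) dx_k ∧ dx_i ∧ dx_j.
Expand each term, using dx_k ∧ dx_i ∧ dx_j = sgn(permutation) dx_{(a)} ∧ dx_{(b)} ∧ dx_{(c)} with (a < b < c) sorted:
  d(-3*y*z) includes (∂/∂y)(-3*y*z) dy = (-3*z) dy, which multiplied by dx ∧ dz gives (3*z) dx ∧ dy ∧ dz
Collecting like 3-forms: d(omega) = (3*z) dx ∧ dy ∧ dz.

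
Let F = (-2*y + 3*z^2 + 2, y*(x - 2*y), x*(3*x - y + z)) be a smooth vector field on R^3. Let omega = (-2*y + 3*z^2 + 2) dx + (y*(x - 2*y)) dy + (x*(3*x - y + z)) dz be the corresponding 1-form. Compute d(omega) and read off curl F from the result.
d(omega) = (-x) dy ∧ dz + (-6*x + y + 5*z) dz ∧ dx + (y + 2) dx ∧ dy; curl F = (-x, -6*x + y + 5*z, y + 2)

d omega = sum_{i<j} (∂f_j/∂x_i - ∂f_i/∂x_j) dx_i ∧ dx_j. Under the identification (dy ∧ dz, dz ∧ dx, dx ∧ dy) ↔ (e_x, e_y, e_z), the coefficients are exactly the components of curl F. Compute:
  ∂R/∂y - ∂Q/∂z = (-x) - (0) = -x
  ∂P/∂z - ∂R/∂x = (6*z) - (6*x - y + z) = -6*x + y + 5*z
  ∂Q/∂x - ∂P/∂y = (y) - (-2) = y + 2.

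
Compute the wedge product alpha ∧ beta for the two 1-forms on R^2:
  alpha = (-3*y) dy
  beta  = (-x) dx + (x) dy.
alpha ∧ beta = (-3*x*y) dx ∧ dy

Distribute the wedge, using dx_i ∧ dx_j = -dx_j ∧ dx_i and dx_i ∧ dx_i = 0. For each pair (i, j) with i < j, the coefficient of dx_i ∧ dx_j in alpha ∧ beta is (alpha_i * beta_j - alpha_j * beta_i). Collecting: alpha ∧ beta = (-3*x*y) dx ∧ dy.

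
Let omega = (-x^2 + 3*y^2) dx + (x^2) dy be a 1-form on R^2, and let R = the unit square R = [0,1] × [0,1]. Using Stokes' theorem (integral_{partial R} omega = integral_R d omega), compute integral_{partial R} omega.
integral_(partial R) omega = -2

Stokes: integral_partial_R omega = integral_R d omega with d omega = (∂Q/∂x - ∂P/∂y) dx ∧ dy.
  ∂Q/∂x = 2*x
  ∂P/∂y = 6*y
  integrand = ∂Q/∂x - ∂P/∂y = 2*x - 6*y.
Integrating over R: integral_0^1 integral_0^1 (2*x - 6*y) dx dy = -2.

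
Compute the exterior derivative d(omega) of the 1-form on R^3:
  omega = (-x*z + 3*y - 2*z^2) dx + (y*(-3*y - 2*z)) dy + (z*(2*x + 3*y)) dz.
d(omega) = (-3) dx ∧ dy + (x + 6*z) dx ∧ dz + (2*y + 3*z) dy ∧ dz

For a 1-form omega = sum_i f_i dx_i, the exterior derivative is
  d(omega) = sum_{i < j} (∂f_j/∂x_i - ∂f_i/∂x_j) dx_i ∧ dx_j.
  coefficient of dx ∧ dy: ∂f_2/∂x - ∂f_1/∂y = ∂(y*(-3*y - 2*z))/∂x - ∂(-x*z + 3*y - 2*z^2)/∂y = -3
  coefficient of dx ∧ dz: ∂f_3/∂x - ∂f_1/∂z = ∂(z*(2*x + 3*y))/∂x - ∂(-x*z + 3*y - 2*z^2)/∂z = x + 6*z
  coefficient of dy ∧ dz: ∂f_3/∂y - ∂f_2/∂z = ∂(z*(2*x + 3*y))/∂y - ∂(y*(-3*y - 2*z))/∂z = 2*y + 3*z
Assembling: d(omega) = (-3) dx ∧ dy + (x + 6*z) dx ∧ dz + (2*y + 3*z) dy ∧ dz.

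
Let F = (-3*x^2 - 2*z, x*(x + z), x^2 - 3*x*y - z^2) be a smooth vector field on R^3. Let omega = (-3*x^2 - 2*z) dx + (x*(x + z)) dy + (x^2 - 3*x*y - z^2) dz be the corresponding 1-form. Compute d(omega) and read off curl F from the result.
d(omega) = (-4*x) dy ∧ dz + (-2*x + 3*y - 2) dz ∧ dx + (2*x + z) dx ∧ dy; curl F = (-4*x, -2*x + 3*y - 2, 2*x + z)

d omega = sum_{i<j} (∂f_j/∂x_i - ∂f_i/∂x_j) dx_i ∧ dx_j. Under the identification (dy ∧ dz, dz ∧ dx, dx ∧ dy) ↔ (e_x, e_y, e_z), the coefficients are exactly the components of curl F. Compute:
  ∂R/∂y - ∂Q/∂z = (-3*x) - (x) = -4*x
  ∂P/∂z - ∂R/∂x = (-2) - (2*x - 3*y) = -2*x + 3*y - 2
  ∂Q/∂x - ∂P/∂y = (2*x + z) - (0) = 2*x + z.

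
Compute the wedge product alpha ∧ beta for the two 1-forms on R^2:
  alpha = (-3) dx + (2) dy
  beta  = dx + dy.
alpha ∧ beta = (-5) dx ∧ dy

Distribute the wedge, using dx_i ∧ dx_j = -dx_j ∧ dx_i and dx_i ∧ dx_i = 0. For each pair (i, j) with i < j, the coefficient of dx_i ∧ dx_j in alpha ∧ beta is (alpha_i * beta_j - alpha_j * beta_i). Collecting: alpha ∧ beta = (-5) dx ∧ dy.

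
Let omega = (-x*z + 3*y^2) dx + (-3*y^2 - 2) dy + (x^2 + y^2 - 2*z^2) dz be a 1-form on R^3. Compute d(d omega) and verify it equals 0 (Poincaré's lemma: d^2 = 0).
d(d omega) = 0

Step 1: d omega = sum_{i<j} (∂f_j/∂x_i - ∂f_i/∂x_j) dx_i ∧ dx_j:
  coeff of dx ∧ dy: -6*y
  coeff of dx ∧ dz: 3*x
  coeff of dy ∧ dz: 2*y
Step 2: Apply d again to each 2-form coefficient. The only possible 3-form in R^3 is dx ∧ dy ∧ dz, with coefficient
  ∂(coeff of dy∧dz)/∂x - ∂(coeff of dx∧dz)/∂y + ∂(coeff of dx∧dy)/∂z
  = ∂/∂x (2*y) - ∂/∂y (3*x) + ∂/∂z (-6*y).
Each of these terms simplifies to sums of mixed partials that cancel in pairs. The result is 0 (by equality of mixed partials for smooth functions — Schwarz / Clairaut).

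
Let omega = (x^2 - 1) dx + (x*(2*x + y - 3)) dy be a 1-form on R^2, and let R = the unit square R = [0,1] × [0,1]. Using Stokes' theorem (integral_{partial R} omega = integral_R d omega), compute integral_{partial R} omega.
integral_(partial R) omega = -1/2

Stokes: integral_partial_R omega = integral_R d omega with d omega = (∂Q/∂x - ∂P/∂y) dx ∧ dy.
  ∂Q/∂x = 4*x + y - 3
  ∂P/∂y = 0
  integrand = ∂Q/∂x - ∂P/∂y = 4*x + y - 3.
Integrating over R: integral_0^1 integral_0^1 (4*x + y - 3) dx dy = -1/2.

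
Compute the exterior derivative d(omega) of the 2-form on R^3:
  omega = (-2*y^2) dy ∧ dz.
d(omega) = 0

For a 2-form omega = sum_{i<j} g_{ij} dx_i ∧ dx_j, the exterior derivative is
  d(omega) = sum_{i<j} d(g_{ij}) ∧ dx_i ∧ dx_j = sum_{i<j, k} (∂g_{ij}/∂x_k) dx_k ∧ dx_i ∧ dx_j.
Expand each term, using dx_k ∧ dx_i ∧ dx_j = sgn(permutation) dx_{(a)} ∧ dx_{(b)} ∧ dx_{(c)} with (a < b < c) sorted:

Collecting like 3-forms: d(omega) = 0.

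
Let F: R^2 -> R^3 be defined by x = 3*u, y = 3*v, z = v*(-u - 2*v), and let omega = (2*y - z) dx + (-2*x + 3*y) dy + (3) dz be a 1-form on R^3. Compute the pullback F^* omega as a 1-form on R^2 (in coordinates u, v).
F^* omega = (3*v*(u + 2*v + 5)) du + (-21*u + 15*v) dv

Using F^*(f dg) = (f ∘ F) d(g ∘ F), substitute each coordinate x_i by F_i(u, v) in f_i, and replace dx_i by d F_i = (∂F_i/∂u) du + (∂F_i/∂v) dv.
  For the x component: f_1(F) = v*(u + 2*v + 6); d F_1 = (3) du + (0) dv
  For the y component: f_2(F) = -6*u + 9*v; d F_2 = (0) du + (3) dv
  For the z component: f_3(F) = 3; d F_3 = (-v) du + (-u - 4*v) dv
Combining and collecting du, dv coefficients:
  coeff of du: 3*v*(u + 2*v + 5)
  coeff of dv: -21*u + 15*v
F^* omega = (3*v*(u + 2*v + 5)) du + (-21*u + 15*v) dv.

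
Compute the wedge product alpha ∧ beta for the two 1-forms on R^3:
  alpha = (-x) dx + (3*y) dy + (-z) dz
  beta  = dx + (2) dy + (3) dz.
alpha ∧ beta = (-2*x - 3*y) dx ∧ dy + (-3*x + z) dx ∧ dz + (9*y + 2*z) dy ∧ dz

Distribute the wedge, using dx_i ∧ dx_j = -dx_j ∧ dx_i and dx_i ∧ dx_i = 0. For each pair (i, j) with i < j, the coefficient of dx_i ∧ dx_j in alpha ∧ beta is (alpha_i * beta_j - alpha_j * beta_i). Collecting: alpha ∧ beta = (-2*x - 3*y) dx ∧ dy + (-3*x + z) dx ∧ dz + (9*y + 2*z) dy ∧ dz.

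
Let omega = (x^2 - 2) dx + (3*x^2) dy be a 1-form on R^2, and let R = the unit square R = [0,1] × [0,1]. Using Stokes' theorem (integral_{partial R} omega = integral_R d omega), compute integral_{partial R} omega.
integral_(partial R) omega = 3

Stokes: integral_partial_R omega = integral_R d omega with d omega = (∂Q/∂x - ∂P/∂y) dx ∧ dy.
  ∂Q/∂x = 6*x
  ∂P/∂y = 0
  integrand = ∂Q/∂x - ∂P/∂y = 6*x.
Integrating over R: integral_0^1 integral_0^1 (6*x) dx dy = 3.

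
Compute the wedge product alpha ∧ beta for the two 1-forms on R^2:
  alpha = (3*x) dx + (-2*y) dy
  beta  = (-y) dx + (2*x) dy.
alpha ∧ beta = (6*x^2 - 2*y^2) dx ∧ dy

Distribute the wedge, using dx_i ∧ dx_j = -dx_j ∧ dx_i and dx_i ∧ dx_i = 0. For each pair (i, j) with i < j, the coefficient of dx_i ∧ dx_j in alpha ∧ beta is (alpha_i * beta_j - alpha_j * beta_i). Collecting: alpha ∧ beta = (6*x^2 - 2*y^2) dx ∧ dy.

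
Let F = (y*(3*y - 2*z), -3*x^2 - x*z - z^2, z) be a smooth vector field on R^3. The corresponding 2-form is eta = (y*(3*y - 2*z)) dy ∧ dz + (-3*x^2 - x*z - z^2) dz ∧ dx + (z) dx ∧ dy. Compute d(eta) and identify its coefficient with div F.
d(eta) = (1) dx ∧ dy ∧ dz; div F = 1

For a 2-form in R^3 of the form above, applying d gives a 3-form with coefficient ∂P/∂x + ∂Q/∂y + ∂R/∂z:
  ∂P/∂x = 0
  ∂Q/∂y = 0
  ∂R/∂z = 1
Sum = 1, which is exactly div F.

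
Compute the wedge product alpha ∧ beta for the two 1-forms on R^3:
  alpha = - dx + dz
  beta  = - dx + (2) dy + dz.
alpha ∧ beta = (-2) dx ∧ dy + (-2) dy ∧ dz

Distribute the wedge, using dx_i ∧ dx_j = -dx_j ∧ dx_i and dx_i ∧ dx_i = 0. For each pair (i, j) with i < j, the coefficient of dx_i ∧ dx_j in alpha ∧ beta is (alpha_i * beta_j - alpha_j * beta_i). Collecting: alpha ∧ beta = (-2) dx ∧ dy + (-2) dy ∧ dz.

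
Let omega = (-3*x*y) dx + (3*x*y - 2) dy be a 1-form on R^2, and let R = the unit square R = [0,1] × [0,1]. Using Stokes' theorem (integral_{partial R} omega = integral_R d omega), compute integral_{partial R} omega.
integral_(partial R) omega = 3

Stokes: integral_partial_R omega = integral_R d omega with d omega = (∂Q/∂x - ∂P/∂y) dx ∧ dy.
  ∂Q/∂x = 3*y
  ∂P/∂y = -3*x
  integrand = ∂Q/∂x - ∂P/∂y = 3*x + 3*y.
Integrating over R: integral_0^1 integral_0^1 (3*x + 3*y) dx dy = 3.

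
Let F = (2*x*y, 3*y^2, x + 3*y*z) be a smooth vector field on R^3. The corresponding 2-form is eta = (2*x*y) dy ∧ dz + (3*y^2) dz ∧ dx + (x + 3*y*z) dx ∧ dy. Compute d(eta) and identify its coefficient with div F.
d(eta) = (11*y) dx ∧ dy ∧ dz; div F = 11*y

For a 2-form in R^3 of the form above, applying d gives a 3-form with coefficient ∂P/∂x + ∂Q/∂y + ∂R/∂z:
  ∂P/∂x = 2*y
  ∂Q/∂y = 6*y
  ∂R/∂z = 3*y
Sum = 11*y, which is exactly div F.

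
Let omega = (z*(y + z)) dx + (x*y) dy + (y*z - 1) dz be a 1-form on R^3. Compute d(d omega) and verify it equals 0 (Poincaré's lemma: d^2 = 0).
d(d omega) = 0

Step 1: d omega = sum_{i<j} (∂f_j/∂x_i - ∂f_i/∂x_j) dx_i ∧ dx_j:
  coeff of dx ∧ dy: y - z
  coeff of dx ∧ dz: -y - 2*z
  coeff of dy ∧ dz: z
Step 2: Apply d again to each 2-form coefficient. The only possible 3-form in R^3 is dx ∧ dy ∧ dz, with coefficient
  ∂(coeff of dy∧dz)/∂x - ∂(coeff of dx∧dz)/∂y + ∂(coeff of dx∧dy)/∂z
  = ∂/∂x (z) - ∂/∂y (-y - 2*z) + ∂/∂z (y - z).
Each of these terms simplifies to sums of mixed partials that cancel in pairs. The result is 0 (by equality of mixed partials for smooth functions — Schwarz / Clairaut).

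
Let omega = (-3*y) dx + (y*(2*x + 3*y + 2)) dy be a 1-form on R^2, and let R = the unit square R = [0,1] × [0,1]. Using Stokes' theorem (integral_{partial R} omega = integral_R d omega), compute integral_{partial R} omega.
integral_(partial R) omega = 4

Stokes: integral_partial_R omega = integral_R d omega with d omega = (∂Q/∂x - ∂P/∂y) dx ∧ dy.
  ∂Q/∂x = 2*y
  ∂P/∂y = -3
  integrand = ∂Q/∂x - ∂P/∂y = 2*y + 3.
Integrating over R: integral_0^1 integral_0^1 (2*y + 3) dx dy = 4.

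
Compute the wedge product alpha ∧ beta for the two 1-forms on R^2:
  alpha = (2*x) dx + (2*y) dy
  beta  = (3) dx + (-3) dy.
alpha ∧ beta = (-6*x - 6*y) dx ∧ dy

Distribute the wedge, using dx_i ∧ dx_j = -dx_j ∧ dx_i and dx_i ∧ dx_i = 0. For each pair (i, j) with i < j, the coefficient of dx_i ∧ dx_j in alpha ∧ beta is (alpha_i * beta_j - alpha_j * beta_i). Collecting: alpha ∧ beta = (-6*x - 6*y) dx ∧ dy.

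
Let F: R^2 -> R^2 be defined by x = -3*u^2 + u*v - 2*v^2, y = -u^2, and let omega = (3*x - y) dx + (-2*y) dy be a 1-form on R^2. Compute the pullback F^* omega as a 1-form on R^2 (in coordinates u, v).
F^* omega = (44*u^3 - 26*u^2*v + 39*u*v^2 - 6*v^3) du + (-8*u^3 + 35*u^2*v - 18*u*v^2 + 24*v^3) dv

Using F^*(f dg) = (f ∘ F) d(g ∘ F), substitute each coordinate x_i by F_i(u, v) in f_i, and replace dx_i by d F_i = (∂F_i/∂u) du + (∂F_i/∂v) dv.
  For the x component: f_1(F) = -8*u^2 + 3*u*v - 6*v^2; d F_1 = (-6*u + v) du + (u - 4*v) dv
  For the y component: f_2(F) = 2*u^2; d F_2 = (-2*u) du + (0) dv
Combining and collecting du, dv coefficients:
  coeff of du: 44*u^3 - 26*u^2*v + 39*u*v^2 - 6*v^3
  coeff of dv: -8*u^3 + 35*u^2*v - 18*u*v^2 + 24*v^3
F^* omega = (44*u^3 - 26*u^2*v + 39*u*v^2 - 6*v^3) du + (-8*u^3 + 35*u^2*v - 18*u*v^2 + 24*v^3) dv.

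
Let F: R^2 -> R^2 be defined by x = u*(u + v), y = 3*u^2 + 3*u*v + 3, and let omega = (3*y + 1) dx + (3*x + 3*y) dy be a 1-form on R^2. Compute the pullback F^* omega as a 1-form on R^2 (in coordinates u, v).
F^* omega = (90*u^3 + 135*u^2*v + 45*u*v^2 + 74*u + 37*v) du + (u*(45*u^2 + 45*u*v + 37)) dv

Using F^*(f dg) = (f ∘ F) d(g ∘ F), substitute each coordinate x_i by F_i(u, v) in f_i, and replace dx_i by d F_i = (∂F_i/∂u) du + (∂F_i/∂v) dv.
  For the x component: f_1(F) = 9*u^2 + 9*u*v + 10; d F_1 = (2*u + v) du + (u) dv
  For the y component: f_2(F) = 12*u^2 + 12*u*v + 9; d F_2 = (6*u + 3*v) du + (3*u) dv
Combining and collecting du, dv coefficients:
  coeff of du: 90*u^3 + 135*u^2*v + 45*u*v^2 + 74*u + 37*v
  coeff of dv: u*(45*u^2 + 45*u*v + 37)
F^* omega = (90*u^3 + 135*u^2*v + 45*u*v^2 + 74*u + 37*v) du + (u*(45*u^2 + 45*u*v + 37)) dv.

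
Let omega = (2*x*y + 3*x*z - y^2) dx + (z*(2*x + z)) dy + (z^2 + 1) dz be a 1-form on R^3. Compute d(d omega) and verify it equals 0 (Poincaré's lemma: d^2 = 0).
d(d omega) = 0

Step 1: d omega = sum_{i<j} (∂f_j/∂x_i - ∂f_i/∂x_j) dx_i ∧ dx_j:
  coeff of dx ∧ dy: -2*x + 2*y + 2*z
  coeff of dx ∧ dz: -3*x
  coeff of dy ∧ dz: -2*x - 2*z
Step 2: Apply d again to each 2-form coefficient. The only possible 3-form in R^3 is dx ∧ dy ∧ dz, with coefficient
  ∂(coeff of dy∧dz)/∂x - ∂(coeff of dx∧dz)/∂y + ∂(coeff of dx∧dy)/∂z
  = ∂/∂x (-2*x - 2*z) - ∂/∂y (-3*x) + ∂/∂z (-2*x + 2*y + 2*z).
Each of these terms simplifies to sums of mixed partials that cancel in pairs. The result is 0 (by equality of mixed partials for smooth functions — Schwarz / Clairaut).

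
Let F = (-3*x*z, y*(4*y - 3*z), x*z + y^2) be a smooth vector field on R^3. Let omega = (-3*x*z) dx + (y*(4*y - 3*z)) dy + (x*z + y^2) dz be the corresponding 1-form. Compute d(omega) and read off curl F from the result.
d(omega) = (5*y) dy ∧ dz + (-3*x - z) dz ∧ dx + (0) dx ∧ dy; curl F = (5*y, -3*x - z, 0)

d omega = sum_{i<j} (∂f_j/∂x_i - ∂f_i/∂x_j) dx_i ∧ dx_j. Under the identification (dy ∧ dz, dz ∧ dx, dx ∧ dy) ↔ (e_x, e_y, e_z), the coefficients are exactly the components of curl F. Compute:
  ∂R/∂y - ∂Q/∂z = (2*y) - (-3*y) = 5*y
  ∂P/∂z - ∂R/∂x = (-3*x) - (z) = -3*x - z
  ∂Q/∂x - ∂P/∂y = (0) - (0) = 0.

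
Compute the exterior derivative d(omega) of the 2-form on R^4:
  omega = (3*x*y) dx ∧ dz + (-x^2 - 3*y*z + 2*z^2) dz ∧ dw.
d(omega) = (-3*x) dx ∧ dy ∧ dz + (-2*x) dx ∧ dz ∧ dw + (-3*z) dy ∧ dz ∧ dw

For a 2-form omega = sum_{i<j} g_{ij} dx_i ∧ dx_j, the exterior derivative is
  d(omega) = sum_{i<j} d(g_{ij}) ∧ dx_i ∧ dx_j = sum_{i<j, k} (∂g_{ij}/∂x_k) dx_k ∧ dx_i ∧ dx_j.
Expand each term, using dx_k ∧ dx_i ∧ dx_j = sgn(permutation) dx_{(a)} ∧ dx_{(b)} ∧ dx_{(c)} with (a < b < c) sorted:
  d(3*x*y) includes (∂/∂y)(3*x*y) dy = (3*x) dy, which multiplied by dx ∧ dz gives (-3*x) dx ∧ dy ∧ dz
  d(-x^2 - 3*y*z + 2*z^2) includes (∂/∂x)(-x^2 - 3*y*z + 2*z^2) dx = (-2*x) dx, which multiplied by dz ∧ dw gives (-2*x) dx ∧ dz ∧ dw
  d(-x^2 - 3*y*z + 2*z^2) includes (∂/∂y)(-x^2 - 3*y*z + 2*z^2) dy = (-3*z) dy, which multiplied by dz ∧ dw gives (-3*z) dy ∧ dz ∧ dw
Collecting like 3-forms: d(omega) = (-3*x) dx ∧ dy ∧ dz + (-2*x) dx ∧ dz ∧ dw + (-3*z) dy ∧ dz ∧ dw.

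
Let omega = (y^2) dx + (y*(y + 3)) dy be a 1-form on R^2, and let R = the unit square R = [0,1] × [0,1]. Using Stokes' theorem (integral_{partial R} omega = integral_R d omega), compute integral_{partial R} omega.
integral_(partial R) omega = -1

Stokes: integral_partial_R omega = integral_R d omega with d omega = (∂Q/∂x - ∂P/∂y) dx ∧ dy.
  ∂Q/∂x = 0
  ∂P/∂y = 2*y
  integrand = ∂Q/∂x - ∂P/∂y = -2*y.
Integrating over R: integral_0^1 integral_0^1 (-2*y) dx dy = -1.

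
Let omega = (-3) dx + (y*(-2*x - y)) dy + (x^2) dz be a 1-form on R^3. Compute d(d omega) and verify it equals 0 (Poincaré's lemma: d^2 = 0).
d(d omega) = 0

Step 1: d omega = sum_{i<j} (∂f_j/∂x_i - ∂f_i/∂x_j) dx_i ∧ dx_j:
  coeff of dx ∧ dy: -2*y
  coeff of dx ∧ dz: 2*x
  coeff of dy ∧ dz: 0
Step 2: Apply d again to each 2-form coefficient. The only possible 3-form in R^3 is dx ∧ dy ∧ dz, with coefficient
  ∂(coeff of dy∧dz)/∂x - ∂(coeff of dx∧dz)/∂y + ∂(coeff of dx∧dy)/∂z
  = ∂/∂x (0) - ∂/∂y (2*x) + ∂/∂z (-2*y).
Each of these terms simplifies to sums of mixed partials that cancel in pairs. The result is 0 (by equality of mixed partials for smooth functions — Schwarz / Clairaut).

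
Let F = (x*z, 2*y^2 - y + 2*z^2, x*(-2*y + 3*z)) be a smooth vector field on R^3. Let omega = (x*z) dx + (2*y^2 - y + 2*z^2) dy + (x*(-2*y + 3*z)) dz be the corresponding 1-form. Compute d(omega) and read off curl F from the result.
d(omega) = (-2*x - 4*z) dy ∧ dz + (x + 2*y - 3*z) dz ∧ dx + (0) dx ∧ dy; curl F = (-2*x - 4*z, x + 2*y - 3*z, 0)

d omega = sum_{i<j} (∂f_j/∂x_i - ∂f_i/∂x_j) dx_i ∧ dx_j. Under the identification (dy ∧ dz, dz ∧ dx, dx ∧ dy) ↔ (e_x, e_y, e_z), the coefficients are exactly the components of curl F. Compute:
  ∂R/∂y - ∂Q/∂z = (-2*x) - (4*z) = -2*x - 4*z
  ∂P/∂z - ∂R/∂x = (x) - (-2*y + 3*z) = x + 2*y - 3*z
  ∂Q/∂x - ∂P/∂y = (0) - (0) = 0.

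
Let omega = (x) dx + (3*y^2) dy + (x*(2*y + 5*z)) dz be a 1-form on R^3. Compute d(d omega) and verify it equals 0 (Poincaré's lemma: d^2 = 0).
d(d omega) = 0

Step 1: d omega = sum_{i<j} (∂f_j/∂x_i - ∂f_i/∂x_j) dx_i ∧ dx_j:
  coeff of dx ∧ dy: 0
  coeff of dx ∧ dz: 2*y + 5*z
  coeff of dy ∧ dz: 2*x
Step 2: Apply d again to each 2-form coefficient. The only possible 3-form in R^3 is dx ∧ dy ∧ dz, with coefficient
  ∂(coeff of dy∧dz)/∂x - ∂(coeff of dx∧dz)/∂y + ∂(coeff of dx∧dy)/∂z
  = ∂/∂x (2*x) - ∂/∂y (2*y + 5*z) + ∂/∂z (0).
Each of these terms simplifies to sums of mixed partials that cancel in pairs. The result is 0 (by equality of mixed partials for smooth functions — Schwarz / Clairaut).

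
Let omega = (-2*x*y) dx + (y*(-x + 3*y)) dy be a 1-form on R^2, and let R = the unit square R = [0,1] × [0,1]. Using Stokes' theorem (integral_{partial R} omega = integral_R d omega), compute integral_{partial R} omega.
integral_(partial R) omega = 1/2

Stokes: integral_partial_R omega = integral_R d omega with d omega = (∂Q/∂x - ∂P/∂y) dx ∧ dy.
  ∂Q/∂x = -y
  ∂P/∂y = -2*x
  integrand = ∂Q/∂x - ∂P/∂y = 2*x - y.
Integrating over R: integral_0^1 integral_0^1 (2*x - y) dx dy = 1/2.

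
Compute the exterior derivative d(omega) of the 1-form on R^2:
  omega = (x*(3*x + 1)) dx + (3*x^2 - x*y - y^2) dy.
d(omega) = (6*x - y) dx ∧ dy

For a 1-form omega = sum_i f_i dx_i, the exterior derivative is
  d(omega) = sum_{i < j} (∂f_j/∂x_i - ∂f_i/∂x_j) dx_i ∧ dx_j.
  coefficient of dx ∧ dy: ∂f_2/∂x - ∂f_1/∂y = ∂(3*x^2 - x*y - y^2)/∂x - ∂(x*(3*x + 1))/∂y = 6*x - y
Assembling: d(omega) = (6*x - y) dx ∧ dy.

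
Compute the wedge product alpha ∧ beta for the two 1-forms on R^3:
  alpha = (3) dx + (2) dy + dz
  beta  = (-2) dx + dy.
alpha ∧ beta = (7) dx ∧ dy + (2) dx ∧ dz + (-1) dy ∧ dz

Distribute the wedge, using dx_i ∧ dx_j = -dx_j ∧ dx_i and dx_i ∧ dx_i = 0. For each pair (i, j) with i < j, the coefficient of dx_i ∧ dx_j in alpha ∧ beta is (alpha_i * beta_j - alpha_j * beta_i). Collecting: alpha ∧ beta = (7) dx ∧ dy + (2) dx ∧ dz + (-1) dy ∧ dz.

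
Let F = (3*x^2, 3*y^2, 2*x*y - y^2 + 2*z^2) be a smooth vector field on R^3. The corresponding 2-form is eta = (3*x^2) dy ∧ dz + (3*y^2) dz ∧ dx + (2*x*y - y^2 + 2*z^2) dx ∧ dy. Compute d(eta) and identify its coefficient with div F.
d(eta) = (6*x + 6*y + 4*z) dx ∧ dy ∧ dz; div F = 6*x + 6*y + 4*z

For a 2-form in R^3 of the form above, applying d gives a 3-form with coefficient ∂P/∂x + ∂Q/∂y + ∂R/∂z:
  ∂P/∂x = 6*x
  ∂Q/∂y = 6*y
  ∂R/∂z = 4*z
Sum = 6*x + 6*y + 4*z, which is exactly div F.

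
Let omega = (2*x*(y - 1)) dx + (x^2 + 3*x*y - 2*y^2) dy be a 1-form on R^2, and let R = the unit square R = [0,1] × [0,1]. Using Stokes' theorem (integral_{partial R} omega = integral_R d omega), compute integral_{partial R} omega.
integral_(partial R) omega = 3/2

Stokes: integral_partial_R omega = integral_R d omega with d omega = (∂Q/∂x - ∂P/∂y) dx ∧ dy.
  ∂Q/∂x = 2*x + 3*y
  ∂P/∂y = 2*x
  integrand = ∂Q/∂x - ∂P/∂y = 3*y.
Integrating over R: integral_0^1 integral_0^1 (3*y) dx dy = 3/2.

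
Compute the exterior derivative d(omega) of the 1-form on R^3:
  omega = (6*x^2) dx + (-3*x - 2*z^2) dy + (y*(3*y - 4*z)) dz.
d(omega) = (-3) dx ∧ dy + (6*y) dy ∧ dz

For a 1-form omega = sum_i f_i dx_i, the exterior derivative is
  d(omega) = sum_{i < j} (∂f_j/∂x_i - ∂f_i/∂x_j) dx_i ∧ dx_j.
  coefficient of dx ∧ dy: ∂f_2/∂x - ∂f_1/∂y = ∂(-3*x - 2*z^2)/∂x - ∂(6*x^2)/∂y = -3
  coefficient of dy ∧ dz: ∂f_3/∂y - ∂f_2/∂z = ∂(y*(3*y - 4*z))/∂y - ∂(-3*x - 2*z^2)/∂z = 6*y
Assembling: d(omega) = (-3) dx ∧ dy + (6*y) dy ∧ dz.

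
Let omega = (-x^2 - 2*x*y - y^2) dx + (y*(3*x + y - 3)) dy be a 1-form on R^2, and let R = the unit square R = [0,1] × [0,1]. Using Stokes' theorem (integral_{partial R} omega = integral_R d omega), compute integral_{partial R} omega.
integral_(partial R) omega = 7/2

Stokes: integral_partial_R omega = integral_R d omega with d omega = (∂Q/∂x - ∂P/∂y) dx ∧ dy.
  ∂Q/∂x = 3*y
  ∂P/∂y = -2*x - 2*y
  integrand = ∂Q/∂x - ∂P/∂y = 2*x + 5*y.
Integrating over R: integral_0^1 integral_0^1 (2*x + 5*y) dx dy = 7/2.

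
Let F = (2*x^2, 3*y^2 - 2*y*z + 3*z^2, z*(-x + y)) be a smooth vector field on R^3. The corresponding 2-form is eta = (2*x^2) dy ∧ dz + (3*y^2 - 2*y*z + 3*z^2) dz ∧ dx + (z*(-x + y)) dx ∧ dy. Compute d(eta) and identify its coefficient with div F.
d(eta) = (3*x + 7*y - 2*z) dx ∧ dy ∧ dz; div F = 3*x + 7*y - 2*z

For a 2-form in R^3 of the form above, applying d gives a 3-form with coefficient ∂P/∂x + ∂Q/∂y + ∂R/∂z:
  ∂P/∂x = 4*x
  ∂Q/∂y = 6*y - 2*z
  ∂R/∂z = -x + y
Sum = 3*x + 7*y - 2*z, which is exactly div F.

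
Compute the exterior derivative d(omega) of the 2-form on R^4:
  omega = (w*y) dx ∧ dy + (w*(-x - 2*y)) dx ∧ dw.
d(omega) = (2*w + y) dx ∧ dy ∧ dw

For a 2-form omega = sum_{i<j} g_{ij} dx_i ∧ dx_j, the exterior derivative is
  d(omega) = sum_{i<j} d(g_{ij}) ∧ dx_i ∧ dx_j = sum_{i<j, k} (∂g_{ij}/∂x_k) dx_k ∧ dx_i ∧ dx_j.
Expand each term, using dx_k ∧ dx_i ∧ dx_j = sgn(permutation) dx_{(a)} ∧ dx_{(b)} ∧ dx_{(c)} with (a < b < c) sorted:
  d(w*y) includes (∂/∂w)(w*y) dw = (y) dw, which multiplied by dx ∧ dy gives (y) dx ∧ dy ∧ dw
  d(w*(-x - 2*y)) includes (∂/∂y)(w*(-x - 2*y)) dy = (-2*w) dy, which multiplied by dx ∧ dw gives (2*w) dx ∧ dy ∧ dw
Collecting like 3-forms: d(omega) = (2*w + y) dx ∧ dy ∧ dw.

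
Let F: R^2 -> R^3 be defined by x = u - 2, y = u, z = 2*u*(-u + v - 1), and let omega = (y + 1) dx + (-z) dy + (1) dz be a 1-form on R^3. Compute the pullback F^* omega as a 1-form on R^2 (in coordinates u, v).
F^* omega = (2*u^2 - 2*u*v - u + 2*v - 1) du + (2*u) dv

Using F^*(f dg) = (f ∘ F) d(g ∘ F), substitute each coordinate x_i by F_i(u, v) in f_i, and replace dx_i by d F_i = (∂F_i/∂u) du + (∂F_i/∂v) dv.
  For the x component: f_1(F) = u + 1; d F_1 = (1) du + (0) dv
  For the y component: f_2(F) = 2*u*(u - v + 1); d F_2 = (1) du + (0) dv
  For the z component: f_3(F) = 1; d F_3 = (-4*u + 2*v - 2) du + (2*u) dv
Combining and collecting du, dv coefficients:
  coeff of du: 2*u^2 - 2*u*v - u + 2*v - 1
  coeff of dv: 2*u
F^* omega = (2*u^2 - 2*u*v - u + 2*v - 1) du + (2*u) dv.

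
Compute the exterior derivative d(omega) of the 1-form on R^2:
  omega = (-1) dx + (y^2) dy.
d(omega) = 0

For a 1-form omega = sum_i f_i dx_i, the exterior derivative is
  d(omega) = sum_{i < j} (∂f_j/∂x_i - ∂f_i/∂x_j) dx_i ∧ dx_j.

Assembling: d(omega) = 0.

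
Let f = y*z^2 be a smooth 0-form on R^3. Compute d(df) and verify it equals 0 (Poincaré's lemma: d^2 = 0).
d(df) = 0

Step 1: df = sum_i (∂f/∂x_i) dx_i = (0) dx + (z^2) dy + (2*y*z) dz.
Step 2: Apply d again. Using the 1-form formula, the coefficient of dx ∧ dy in d(df) is ∂^2 f/∂x ∂y - ∂^2 f/∂y ∂x = (0) - (0) = 0 (equality of mixed partials for smooth f).
Similarly for dx ∧ dz and dy ∧ dz — all coefficients vanish. So d(df) = 0.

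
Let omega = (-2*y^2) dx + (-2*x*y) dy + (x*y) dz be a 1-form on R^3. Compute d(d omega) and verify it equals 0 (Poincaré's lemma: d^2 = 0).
d(d omega) = 0

Step 1: d omega = sum_{i<j} (∂f_j/∂x_i - ∂f_i/∂x_j) dx_i ∧ dx_j:
  coeff of dx ∧ dy: 2*y
  coeff of dx ∧ dz: y
  coeff of dy ∧ dz: x
Step 2: Apply d again to each 2-form coefficient. The only possible 3-form in R^3 is dx ∧ dy ∧ dz, with coefficient
  ∂(coeff of dy∧dz)/∂x - ∂(coeff of dx∧dz)/∂y + ∂(coeff of dx∧dy)/∂z
  = ∂/∂x (x) - ∂/∂y (y) + ∂/∂z (2*y).
Each of these terms simplifies to sums of mixed partials that cancel in pairs. The result is 0 (by equality of mixed partials for smooth functions — Schwarz / Clairaut).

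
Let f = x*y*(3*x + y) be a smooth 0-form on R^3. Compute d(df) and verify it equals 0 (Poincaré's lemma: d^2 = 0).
d(df) = 0

Step 1: df = sum_i (∂f/∂x_i) dx_i = (y*(6*x + y)) dx + (x*(3*x + 2*y)) dy + (0) dz.
Step 2: Apply d again. Using the 1-form formula, the coefficient of dx ∧ dy in d(df) is ∂^2 f/∂x ∂y - ∂^2 f/∂y ∂x = (6*x + 2*y) - (6*x + 2*y) = 0 (equality of mixed partials for smooth f).
Similarly for dx ∧ dz and dy ∧ dz — all coefficients vanish. So d(df) = 0.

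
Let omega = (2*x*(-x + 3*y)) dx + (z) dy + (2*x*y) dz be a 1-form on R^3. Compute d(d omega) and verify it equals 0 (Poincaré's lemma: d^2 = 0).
d(d omega) = 0

Step 1: d omega = sum_{i<j} (∂f_j/∂x_i - ∂f_i/∂x_j) dx_i ∧ dx_j:
  coeff of dx ∧ dy: -6*x
  coeff of dx ∧ dz: 2*y
  coeff of dy ∧ dz: 2*x - 1
Step 2: Apply d again to each 2-form coefficient. The only possible 3-form in R^3 is dx ∧ dy ∧ dz, with coefficient
  ∂(coeff of dy∧dz)/∂x - ∂(coeff of dx∧dz)/∂y + ∂(coeff of dx∧dy)/∂z
  = ∂/∂x (2*x - 1) - ∂/∂y (2*y) + ∂/∂z (-6*x).
Each of these terms simplifies to sums of mixed partials that cancel in pairs. The result is 0 (by equality of mixed partials for smooth functions — Schwarz / Clairaut).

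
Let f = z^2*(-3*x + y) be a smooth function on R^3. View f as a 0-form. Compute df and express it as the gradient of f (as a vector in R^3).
df = (-3*z^2) dx + (z^2) dy + (2*z*(-3*x + y)) dz; grad f = (-3*z^2, z^2, 2*z*(-3*x + y))

For a 0-form f, d f = (∂f/∂x) dx + (∂f/∂y) dy + (∂f/∂z) dz. The components of the vector representation are exactly the entries of grad f in Cartesian coordinates:
  ∂f/∂x = -3*z^2
  ∂f/∂y = z^2
  ∂f/∂z = 2*z*(-3*x + y).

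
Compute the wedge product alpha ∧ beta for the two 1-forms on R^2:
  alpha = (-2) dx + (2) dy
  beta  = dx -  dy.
alpha ∧ beta = 0

Distribute the wedge, using dx_i ∧ dx_j = -dx_j ∧ dx_i and dx_i ∧ dx_i = 0. For each pair (i, j) with i < j, the coefficient of dx_i ∧ dx_j in alpha ∧ beta is (alpha_i * beta_j - alpha_j * beta_i). Collecting: alpha ∧ beta = 0.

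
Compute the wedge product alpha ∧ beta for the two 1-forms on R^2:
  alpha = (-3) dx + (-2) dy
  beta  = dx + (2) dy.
alpha ∧ beta = (-4) dx ∧ dy

Distribute the wedge, using dx_i ∧ dx_j = -dx_j ∧ dx_i and dx_i ∧ dx_i = 0. For each pair (i, j) with i < j, the coefficient of dx_i ∧ dx_j in alpha ∧ beta is (alpha_i * beta_j - alpha_j * beta_i). Collecting: alpha ∧ beta = (-4) dx ∧ dy.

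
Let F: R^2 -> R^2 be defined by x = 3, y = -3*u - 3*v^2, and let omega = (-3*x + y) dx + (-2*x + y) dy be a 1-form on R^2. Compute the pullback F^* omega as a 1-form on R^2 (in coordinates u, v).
F^* omega = (9*u + 9*v^2 + 18) du + (18*v*(u + v^2 + 2)) dv

Using F^*(f dg) = (f ∘ F) d(g ∘ F), substitute each coordinate x_i by F_i(u, v) in f_i, and replace dx_i by d F_i = (∂F_i/∂u) du + (∂F_i/∂v) dv.
  For the x component: f_1(F) = -3*u - 3*v^2 - 9; d F_1 = (0) du + (0) dv
  For the y component: f_2(F) = -3*u - 3*v^2 - 6; d F_2 = (-3) du + (-6*v) dv
Combining and collecting du, dv coefficients:
  coeff of du: 9*u + 9*v^2 + 18
  coeff of dv: 18*v*(u + v^2 + 2)
F^* omega = (9*u + 9*v^2 + 18) du + (18*v*(u + v^2 + 2)) dv.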